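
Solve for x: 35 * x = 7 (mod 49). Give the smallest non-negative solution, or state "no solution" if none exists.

First find gcd(35, 49):
49 = 1·35 + 14
35 = 2·14 + 7
14 = 2·7 + 0
gcd = 7 and 7 | 7, so solutions exist. Divide through by 7: 5x ≡ 1 (mod 7).
Now find 5⁻¹ mod 7:
7 = 1×5 + 2
5 = 2×2 + 1
2 = 2×1 + 0
Back-substitute:
1 = 5 − 2·2
1 = −2·7 + 3·5
So 5⁻¹ ≡ 3 (mod 7).
Then x ≡ 3·1 ≡ 3 (mod 7); the smallest non-negative solution is x = 3.

3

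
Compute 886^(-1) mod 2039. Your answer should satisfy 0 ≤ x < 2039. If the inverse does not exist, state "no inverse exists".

Extended Euclidean algorithm:
2039 = 2*886 + 267
886 = 3*267 + 85
267 = 3*85 + 12
85 = 7*12 + 1
12 = 12*1 + 0
gcd = 1, so the inverse exists. Back-substitute:
1 = 85 − 7·12
1 = −7·267 + 22·85
1 = 22·886 − 73·267
1 = −73·2039 + 168·886
So 886·168 ≡ 1 (mod 2039).

168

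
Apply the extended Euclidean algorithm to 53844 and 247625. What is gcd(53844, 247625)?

Apply Euclid's algorithm to 247625 and 53844:
247625 = 4·53844 + 32249
53844 = 1·32249 + 21595
32249 = 1·21595 + 10654
21595 = 2·10654 + 287
10654 = 37·287 + 35
287 = 8·35 + 7
35 = 5·7 + 0
gcd(53844, 247625) = 7.
Express as a combination:
7 = 287 − 8·35
7 = −8·10654 + 297·287
7 = 297·21595 − 602·10654
7 = −602·32249 + 899·21595
7 = 899·53844 − 1501·32249
7 = −1501·247625 + 6903·53844
So 7 = (-1501)·247625 + (6903)·53844.

7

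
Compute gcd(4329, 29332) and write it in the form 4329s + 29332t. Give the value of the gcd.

Apply Euclid's algorithm to 29332 and 4329:
29332 = 6×4329 + 3358
4329 = 1×3358 + 971
3358 = 3×971 + 445
971 = 2×445 + 81
445 = 5×81 + 40
81 = 2×40 + 1
40 = 40×1 + 0
gcd(4329, 29332) = 1.
Back-substituting:
1 = 81 − 2·40
1 = −2·445 + 11·81
1 = 11·971 − 24·445
1 = −24·3358 + 83·971
1 = 83·4329 − 107·3358
1 = −107·29332 + 725·4329
So 1 = (-107)·29332 + (725)·4329.

1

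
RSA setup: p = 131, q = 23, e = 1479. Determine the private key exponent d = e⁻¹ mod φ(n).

2539

φ(n) = (p−1)(q−1) = 130·22 = 2860.
Need d with 1479·d ≡ 1 (mod 2860). Apply the extended Euclidean algorithm:
2860 = 1×1479 + 1381
1479 = 1×1381 + 98
1381 = 14×98 + 9
98 = 10×9 + 8
9 = 1×8 + 1
8 = 8×1 + 0
Back-substitute:
1 = 9 − 8
1 = −98 + 11·9
1 = 11·1381 − 155·98
1 = −155·1479 + 166·1381
1 = 166·2860 − 321·1479
So 1479·(-321) ≡ 1 (mod 2860), hence d ≡ -321 ≡ 2539 (mod 2860).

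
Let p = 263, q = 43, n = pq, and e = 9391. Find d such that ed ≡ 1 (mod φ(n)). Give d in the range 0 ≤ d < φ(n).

φ(n) = (p−1)(q−1) = 262·42 = 11004.
Need d with 9391·d ≡ 1 (mod 11004). Apply the extended Euclidean algorithm:
11004 = 1*9391 + 1613
9391 = 5*1613 + 1326
1613 = 1*1326 + 287
1326 = 4*287 + 178
287 = 1*178 + 109
178 = 1*109 + 69
109 = 1*69 + 40
69 = 1*40 + 29
40 = 1*29 + 11
29 = 2*11 + 7
11 = 1*7 + 4
7 = 1*4 + 3
4 = 1*3 + 1
3 = 3*1 + 0
Back-substitute:
1 = 4 − 3
1 = −7 + 2·4
1 = 2·11 − 3·7
1 = −3·29 + 8·11
1 = 8·40 − 11·29
1 = −11·69 + 19·40
1 = 19·109 − 30·69
1 = −30·178 + 49·109
1 = 49·287 − 79·178
1 = −79·1326 + 365·287
1 = 365·1613 − 444·1326
1 = −444·9391 + 2585·1613
1 = 2585·11004 − 3029·9391
So 9391·(-3029) ≡ 1 (mod 11004), hence d ≡ -3029 ≡ 7975 (mod 11004).

7975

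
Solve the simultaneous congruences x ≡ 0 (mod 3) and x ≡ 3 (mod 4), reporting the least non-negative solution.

Write x = 0 + 3·k. Then 3·k ≡ 3 − 0 ≡ 3 (mod 4).
Need 3⁻¹ mod 4. Extended Euclid on (4, 3):
4 = 1·3 + 1
3 = 3·1 + 0
Back-substitute:
1 = 4 − 3
3⁻¹ ≡ 3 (mod 4), so k ≡ 3·3 ≡ 1 (mod 4).
x = 0 + 3·1 = 3.

3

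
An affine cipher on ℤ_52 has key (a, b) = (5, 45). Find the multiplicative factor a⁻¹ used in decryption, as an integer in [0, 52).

21

Apply the Euclidean algorithm to 52 and 5:
52 = 10·5 + 2
5 = 2·2 + 1
2 = 2·1 + 0
The gcd is 1. Working backward:
1 = 5 − 2·2
1 = −2·52 + 21·5
So 5·21 ≡ 1 (mod 52).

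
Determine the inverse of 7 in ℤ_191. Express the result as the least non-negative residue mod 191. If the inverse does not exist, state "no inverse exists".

82

Apply the Euclidean algorithm to 191 and 7:
191 = 27·7 + 2
7 = 3·2 + 1
2 = 2·1 + 0
gcd = 1, so the inverse exists. Back-substitute:
1 = 7 − 3·2
1 = −3·191 + 82·7
So 7·82 ≡ 1 (mod 191).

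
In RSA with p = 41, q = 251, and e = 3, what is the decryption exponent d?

φ(n) = (p−1)(q−1) = 40·250 = 10000.
Need d with 3·d ≡ 1 (mod 10000). Apply the extended Euclidean algorithm:
10000 = 3333*3 + 1
3 = 3*1 + 0
Back-substitute:
1 = 10000 − 3333·3
So 3·(-3333) ≡ 1 (mod 10000), hence d ≡ -3333 ≡ 6667 (mod 10000).

6667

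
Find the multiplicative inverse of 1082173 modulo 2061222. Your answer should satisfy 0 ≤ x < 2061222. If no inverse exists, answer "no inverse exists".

Apply the Euclidean algorithm to 2061222 and 1082173:
2061222 = 1·1082173 + 979049
1082173 = 1·979049 + 103124
979049 = 9·103124 + 50933
103124 = 2·50933 + 1258
50933 = 40·1258 + 613
1258 = 2·613 + 32
613 = 19·32 + 5
32 = 6·5 + 2
5 = 2·2 + 1
2 = 2·1 + 0
The gcd is 1. Working backward:
1 = 5 − 2·2
1 = −2·32 + 13·5
1 = 13·613 − 249·32
1 = −249·1258 + 511·613
1 = 511·50933 − 20689·1258
1 = −20689·103124 + 41889·50933
1 = 41889·979049 − 397690·103124
1 = −397690·1082173 + 439579·979049
1 = 439579·2061222 − 837269·1082173
Hence 1082173⁻¹ ≡ -837269 ≡ 1223953 (mod 2061222).

1223953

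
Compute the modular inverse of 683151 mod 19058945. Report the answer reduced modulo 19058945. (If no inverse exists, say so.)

14437461

Run Euclid on (19058945, 683151):
19058945 = 27·683151 + 613868
683151 = 1·613868 + 69283
613868 = 8·69283 + 59604
69283 = 1·59604 + 9679
59604 = 6·9679 + 1530
9679 = 6·1530 + 499
1530 = 3·499 + 33
499 = 15·33 + 4
33 = 8·4 + 1
4 = 4·1 + 0
gcd = 1, so the inverse exists. Back-substitute:
1 = 33 − 8·4
1 = −8·499 + 121·33
1 = 121·1530 − 371·499
1 = −371·9679 + 2347·1530
1 = 2347·59604 − 14453·9679
1 = −14453·69283 + 16800·59604
1 = 16800·613868 − 148853·69283
1 = −148853·683151 + 165653·613868
1 = 165653·19058945 − 4621484·683151
Hence 683151⁻¹ ≡ -4621484 ≡ 14437461 (mod 19058945).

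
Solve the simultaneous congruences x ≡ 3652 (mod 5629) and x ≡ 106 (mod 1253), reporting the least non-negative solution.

3960839

Write x = 3652 + 5629·k. Then 5629·k ≡ 106 − 3652 ≡ 213 (mod 1253).
Need 5629⁻¹ mod 1253. Extended Euclid on (1253, 617):
1253 = 2·617 + 19
617 = 32·19 + 9
19 = 2·9 + 1
9 = 9·1 + 0
Back-substitute:
1 = 19 − 2·9
1 = −2·617 + 65·19
1 = 65·1253 − 132·617
5629⁻¹ ≡ 1121 (mod 1253), so k ≡ 1121·213 ≡ 703 (mod 1253).
x = 3652 + 5629·703 = 3960839.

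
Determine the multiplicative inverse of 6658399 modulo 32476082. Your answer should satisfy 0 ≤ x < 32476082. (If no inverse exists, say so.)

31671457

gcd(32476082, 6658399) by repeated division:
32476082 = 4×6658399 + 5842486
6658399 = 1×5842486 + 815913
5842486 = 7×815913 + 131095
815913 = 6×131095 + 29343
131095 = 4×29343 + 13723
29343 = 2×13723 + 1897
13723 = 7×1897 + 444
1897 = 4×444 + 121
444 = 3×121 + 81
121 = 1×81 + 40
81 = 2×40 + 1
40 = 40×1 + 0
gcd = 1, so the inverse exists. Back-substitute:
1 = 81 − 2·40
1 = −2·121 + 3·81
1 = 3·444 − 11·121
1 = −11·1897 + 47·444
1 = 47·13723 − 340·1897
1 = −340·29343 + 727·13723
1 = 727·131095 − 3248·29343
1 = −3248·815913 + 20215·131095
1 = 20215·5842486 − 144753·815913
1 = −144753·6658399 + 164968·5842486
1 = 164968·32476082 − 804625·6658399
So 6658399·(-804625) ≡ 1 (mod 32476082), and -804625 ≡ 31671457 (mod 32476082).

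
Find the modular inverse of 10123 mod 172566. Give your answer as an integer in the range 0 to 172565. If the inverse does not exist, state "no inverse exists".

122431

Extended Euclidean algorithm:
172566 = 17*10123 + 475
10123 = 21*475 + 148
475 = 3*148 + 31
148 = 4*31 + 24
31 = 1*24 + 7
24 = 3*7 + 3
7 = 2*3 + 1
3 = 3*1 + 0
gcd = 1, so the inverse exists. Back-substitute:
1 = 7 − 2·3
1 = −2·24 + 7·7
1 = 7·31 − 9·24
1 = −9·148 + 43·31
1 = 43·475 − 138·148
1 = −138·10123 + 2941·475
1 = 2941·172566 − 50135·10123
Hence 10123⁻¹ ≡ -50135 ≡ 122431 (mod 172566).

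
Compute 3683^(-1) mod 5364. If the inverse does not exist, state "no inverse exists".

635

Run Euclid on (5364, 3683):
5364 = 1*3683 + 1681
3683 = 2*1681 + 321
1681 = 5*321 + 76
321 = 4*76 + 17
76 = 4*17 + 8
17 = 2*8 + 1
8 = 8*1 + 0
gcd = 1, so the inverse exists. Back-substitute:
1 = 17 − 2·8
1 = −2·76 + 9·17
1 = 9·321 − 38·76
1 = −38·1681 + 199·321
1 = 199·3683 − 436·1681
1 = −436·5364 + 635·3683
So 3683·635 ≡ 1 (mod 5364).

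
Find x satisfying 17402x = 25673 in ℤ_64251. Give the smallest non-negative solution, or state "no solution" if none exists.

no solution

gcd(17402, 64251):
64251 = 3×17402 + 12045
17402 = 1×12045 + 5357
12045 = 2×5357 + 1331
5357 = 4×1331 + 33
1331 = 40×33 + 11
33 = 3×11 + 0
gcd = 11, but 11 ∤ 25673, so the congruence has no solution.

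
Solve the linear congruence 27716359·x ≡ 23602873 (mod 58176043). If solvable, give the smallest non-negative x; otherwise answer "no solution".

First find gcd(27716359, 58176043):
58176043 = 2·27716359 + 2743325
27716359 = 10·2743325 + 283109
2743325 = 9·283109 + 195344
283109 = 1·195344 + 87765
195344 = 2·87765 + 19814
87765 = 4·19814 + 8509
19814 = 2·8509 + 2796
8509 = 3·2796 + 121
2796 = 23·121 + 13
121 = 9·13 + 4
13 = 3·4 + 1
4 = 4·1 + 0
gcd = 1, so a unique solution mod 58176043 exists.
Back-substitute for the Bézout coefficients:
1 = 13 − 3·4
1 = −3·121 + 28·13
1 = 28·2796 − 647·121
1 = −647·8509 + 1969·2796
1 = 1969·19814 − 4585·8509
1 = −4585·87765 + 20309·19814
1 = 20309·195344 − 45203·87765
1 = −45203·283109 + 65512·195344
1 = 65512·2743325 − 634811·283109
1 = −634811·27716359 + 6413622·2743325
1 = 6413622·58176043 − 13462055·27716359
So 27716359·(-13462055) ≡ 1 (mod 58176043), giving 27716359⁻¹ ≡ 44713988.
x ≡ 27716359⁻¹·23602873 ≡ 44713988·23602873 ≡ 2899364 (mod 58176043).

2899364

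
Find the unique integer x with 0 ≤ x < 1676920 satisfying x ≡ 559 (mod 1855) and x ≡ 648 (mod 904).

325184

Write x = 559 + 1855·k. Then 1855·k ≡ 648 − 559 ≡ 89 (mod 904).
Need 1855⁻¹ mod 904. Extended Euclid on (904, 47):
904 = 19*47 + 11
47 = 4*11 + 3
11 = 3*3 + 2
3 = 1*2 + 1
2 = 2*1 + 0
Back-substitute:
1 = 3 − 2
1 = −11 + 4·3
1 = 4·47 − 17·11
1 = −17·904 + 327·47
1855⁻¹ ≡ 327 (mod 904), so k ≡ 327·89 ≡ 175 (mod 904).
x = 559 + 1855·175 = 325184.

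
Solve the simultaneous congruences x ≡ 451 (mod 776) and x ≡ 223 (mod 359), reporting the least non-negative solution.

Write x = 451 + 776·k. Then 776·k ≡ 223 − 451 ≡ 131 (mod 359).
Need 776⁻¹ mod 359. Extended Euclid on (359, 58):
359 = 6·58 + 11
58 = 5·11 + 3
11 = 3·3 + 2
3 = 1·2 + 1
2 = 2·1 + 0
Back-substitute:
1 = 3 − 2
1 = −11 + 4·3
1 = 4·58 − 21·11
1 = −21·359 + 130·58
776⁻¹ ≡ 130 (mod 359), so k ≡ 130·131 ≡ 157 (mod 359).
x = 451 + 776·157 = 122283.

122283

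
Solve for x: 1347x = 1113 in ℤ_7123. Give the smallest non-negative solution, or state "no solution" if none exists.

First find gcd(1347, 7123):
7123 = 5*1347 + 388
1347 = 3*388 + 183
388 = 2*183 + 22
183 = 8*22 + 7
22 = 3*7 + 1
7 = 7*1 + 0
gcd = 1, so a unique solution mod 7123 exists.
Back-substitute for the Bézout coefficients:
1 = 22 − 3·7
1 = −3·183 + 25·22
1 = 25·388 − 53·183
1 = −53·1347 + 184·388
1 = 184·7123 − 973·1347
So 1347·(-973) ≡ 1 (mod 7123), giving 1347⁻¹ ≡ 6150.
x ≡ 1347⁻¹·1113 ≡ 6150·1113 ≡ 6870 (mod 7123).

6870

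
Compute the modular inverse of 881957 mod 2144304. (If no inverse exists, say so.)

1277501

Run Euclid on (2144304, 881957):
2144304 = 2*881957 + 380390
881957 = 2*380390 + 121177
380390 = 3*121177 + 16859
121177 = 7*16859 + 3164
16859 = 5*3164 + 1039
3164 = 3*1039 + 47
1039 = 22*47 + 5
47 = 9*5 + 2
5 = 2*2 + 1
2 = 2*1 + 0
The gcd is 1. Working backward:
1 = 5 − 2·2
1 = −2·47 + 19·5
1 = 19·1039 − 420·47
1 = −420·3164 + 1279·1039
1 = 1279·16859 − 6815·3164
1 = −6815·121177 + 48984·16859
1 = 48984·380390 − 153767·121177
1 = −153767·881957 + 356518·380390
1 = 356518·2144304 − 866803·881957
So 881957·(-866803) ≡ 1 (mod 2144304), and -866803 ≡ 1277501 (mod 2144304).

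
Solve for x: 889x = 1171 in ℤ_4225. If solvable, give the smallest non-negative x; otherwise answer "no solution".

First find gcd(889, 4225):
4225 = 4·889 + 669
889 = 1·669 + 220
669 = 3·220 + 9
220 = 24·9 + 4
9 = 2·4 + 1
4 = 4·1 + 0
gcd = 1, so a unique solution mod 4225 exists.
Back-substitute for the Bézout coefficients:
1 = 9 − 2·4
1 = −2·220 + 49·9
1 = 49·669 − 149·220
1 = −149·889 + 198·669
1 = 198·4225 − 941·889
So 889·(-941) ≡ 1 (mod 4225), giving 889⁻¹ ≡ 3284.
x ≡ 889⁻¹·1171 ≡ 3284·1171 ≡ 814 (mod 4225).

814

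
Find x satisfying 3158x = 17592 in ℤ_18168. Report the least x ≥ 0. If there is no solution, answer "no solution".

First find gcd(3158, 18168):
18168 = 5×3158 + 2378
3158 = 1×2378 + 780
2378 = 3×780 + 38
780 = 20×38 + 20
38 = 1×20 + 18
20 = 1×18 + 2
18 = 9×2 + 0
gcd = 2 and 2 | 17592, so solutions exist. Divide through by 2: 1579x ≡ 8796 (mod 9084).
Now find 1579⁻¹ mod 9084:
9084 = 5·1579 + 1189
1579 = 1·1189 + 390
1189 = 3·390 + 19
390 = 20·19 + 10
19 = 1·10 + 9
10 = 1·9 + 1
9 = 9·1 + 0
Back-substitute:
1 = 10 − 9
1 = −19 + 2·10
1 = 2·390 − 41·19
1 = −41·1189 + 125·390
1 = 125·1579 − 166·1189
1 = −166·9084 + 955·1579
So 1579⁻¹ ≡ 955 (mod 9084).
Then x ≡ 955·8796 ≡ 6564 (mod 9084); the smallest non-negative solution is x = 6564.

6564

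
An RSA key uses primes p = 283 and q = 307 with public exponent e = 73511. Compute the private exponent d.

φ(n) = (p−1)(q−1) = 282·306 = 86292.
Need d with 73511·d ≡ 1 (mod 86292). Apply the extended Euclidean algorithm:
86292 = 1×73511 + 12781
73511 = 5×12781 + 9606
12781 = 1×9606 + 3175
9606 = 3×3175 + 81
3175 = 39×81 + 16
81 = 5×16 + 1
16 = 16×1 + 0
Back-substitute:
1 = 81 − 5·16
1 = −5·3175 + 196·81
1 = 196·9606 − 593·3175
1 = −593·12781 + 789·9606
1 = 789·73511 − 4538·12781
1 = −4538·86292 + 5327·73511
So 73511·5327 ≡ 1 (mod 86292), hence d = 5327.

5327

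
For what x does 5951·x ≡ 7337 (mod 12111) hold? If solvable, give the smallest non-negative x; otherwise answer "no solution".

799

First find gcd(5951, 12111):
12111 = 2·5951 + 209
5951 = 28·209 + 99
209 = 2·99 + 11
99 = 9·11 + 0
gcd = 11 and 11 | 7337, so solutions exist. Divide through by 11: 541x ≡ 667 (mod 1101).
Now find 541⁻¹ mod 1101:
1101 = 2·541 + 19
541 = 28·19 + 9
19 = 2·9 + 1
9 = 9·1 + 0
Back-substitute:
1 = 19 − 2·9
1 = −2·541 + 57·19
1 = 57·1101 − 116·541
So 541·(-116) ≡ 1 (mod 1101), i.e. 541⁻¹ ≡ 985.
Then x ≡ 985·667 ≡ 799 (mod 1101); the smallest non-negative solution is x = 799.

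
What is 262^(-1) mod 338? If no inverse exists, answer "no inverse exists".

Euclidean algorithm on 338, 262:
338 = 1×262 + 76
262 = 3×76 + 34
76 = 2×34 + 8
34 = 4×8 + 2
8 = 4×2 + 0
The gcd is 2, not 1, hence no inverse exists.

no inverse exists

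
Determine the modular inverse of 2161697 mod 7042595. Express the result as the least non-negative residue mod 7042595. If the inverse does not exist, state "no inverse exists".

1626253

gcd(7042595, 2161697) by repeated division:
7042595 = 3·2161697 + 557504
2161697 = 3·557504 + 489185
557504 = 1·489185 + 68319
489185 = 7·68319 + 10952
68319 = 6·10952 + 2607
10952 = 4·2607 + 524
2607 = 4·524 + 511
524 = 1·511 + 13
511 = 39·13 + 4
13 = 3·4 + 1
4 = 4·1 + 0
gcd = 1, so the inverse exists. Back-substitute:
1 = 13 − 3·4
1 = −3·511 + 118·13
1 = 118·524 − 121·511
1 = −121·2607 + 602·524
1 = 602·10952 − 2529·2607
1 = −2529·68319 + 15776·10952
1 = 15776·489185 − 112961·68319
1 = −112961·557504 + 128737·489185
1 = 128737·2161697 − 499172·557504
1 = −499172·7042595 + 1626253·2161697
So 2161697·1626253 ≡ 1 (mod 7042595).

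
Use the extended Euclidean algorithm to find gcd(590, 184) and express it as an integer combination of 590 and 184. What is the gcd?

Apply Euclid's algorithm to 590 and 184:
590 = 3×184 + 38
184 = 4×38 + 32
38 = 1×32 + 6
32 = 5×6 + 2
6 = 3×2 + 0
gcd(590, 184) = 2.
Express as a combination:
2 = 32 − 5·6
2 = −5·38 + 6·32
2 = 6·184 − 29·38
2 = −29·590 + 93·184
So 2 = (-29)·590 + (93)·184.

2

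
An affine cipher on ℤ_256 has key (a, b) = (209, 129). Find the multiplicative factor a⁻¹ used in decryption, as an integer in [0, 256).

Run Euclid on (256, 209):
256 = 1·209 + 47
209 = 4·47 + 21
47 = 2·21 + 5
21 = 4·5 + 1
5 = 5·1 + 0
gcd = 1, so the inverse exists. Back-substitute:
1 = 21 − 4·5
1 = −4·47 + 9·21
1 = 9·209 − 40·47
1 = −40·256 + 49·209
So 209·49 ≡ 1 (mod 256).

49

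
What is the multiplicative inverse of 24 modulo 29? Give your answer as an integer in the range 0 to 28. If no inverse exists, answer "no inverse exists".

23

gcd(29, 24) by repeated division:
29 = 1*24 + 5
24 = 4*5 + 4
5 = 1*4 + 1
4 = 4*1 + 0
gcd = 1, so the inverse exists. Back-substitute:
1 = 5 − 4
1 = −24 + 5·5
1 = 5·29 − 6·24
So 24·(-6) ≡ 1 (mod 29), and -6 ≡ 23 (mod 29).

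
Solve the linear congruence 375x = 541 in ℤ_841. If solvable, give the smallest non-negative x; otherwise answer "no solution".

672

First find gcd(375, 841):
841 = 2×375 + 91
375 = 4×91 + 11
91 = 8×11 + 3
11 = 3×3 + 2
3 = 1×2 + 1
2 = 2×1 + 0
gcd = 1, so a unique solution mod 841 exists.
Back-substitute for the Bézout coefficients:
1 = 3 − 2
1 = −11 + 4·3
1 = 4·91 − 33·11
1 = −33·375 + 136·91
1 = 136·841 − 305·375
So 375·(-305) ≡ 1 (mod 841), giving 375⁻¹ ≡ 536.
x ≡ 375⁻¹·541 ≡ 536·541 ≡ 672 (mod 841).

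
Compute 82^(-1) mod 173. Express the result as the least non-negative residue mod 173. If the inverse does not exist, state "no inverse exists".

19

Run Euclid on (173, 82):
173 = 2×82 + 9
82 = 9×9 + 1
9 = 9×1 + 0
The gcd is 1. Working backward:
1 = 82 − 9·9
1 = −9·173 + 19·82
So 82·19 ≡ 1 (mod 173).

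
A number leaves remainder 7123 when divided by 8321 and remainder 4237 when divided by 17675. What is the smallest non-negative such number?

Write x = 7123 + 8321·k. Then 8321·k ≡ 4237 − 7123 ≡ 14789 (mod 17675).
Need 8321⁻¹ mod 17675. Extended Euclid on (17675, 8321):
17675 = 2*8321 + 1033
8321 = 8*1033 + 57
1033 = 18*57 + 7
57 = 8*7 + 1
7 = 7*1 + 0
Back-substitute:
1 = 57 − 8·7
1 = −8·1033 + 145·57
1 = 145·8321 − 1168·1033
1 = −1168·17675 + 2481·8321
8321⁻¹ ≡ 2481 (mod 17675), so k ≡ 2481·14789 ≡ 15884 (mod 17675).
x = 7123 + 8321·15884 = 132177887.

132177887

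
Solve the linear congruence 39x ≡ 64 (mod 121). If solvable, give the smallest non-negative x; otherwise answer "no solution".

73

First find gcd(39, 121):
121 = 3×39 + 4
39 = 9×4 + 3
4 = 1×3 + 1
3 = 3×1 + 0
gcd = 1, so a unique solution mod 121 exists.
Back-substitute for the Bézout coefficients:
1 = 4 − 3
1 = −39 + 10·4
1 = 10·121 − 31·39
So 39·(-31) ≡ 1 (mod 121), giving 39⁻¹ ≡ 90.
x ≡ 39⁻¹·64 ≡ 90·64 ≡ 73 (mod 121).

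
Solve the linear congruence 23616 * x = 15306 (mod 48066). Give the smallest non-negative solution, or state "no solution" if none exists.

6764

First find gcd(23616, 48066):
48066 = 2·23616 + 834
23616 = 28·834 + 264
834 = 3·264 + 42
264 = 6·42 + 12
42 = 3·12 + 6
12 = 2·6 + 0
gcd = 6 and 6 | 15306, so solutions exist. Divide through by 6: 3936x ≡ 2551 (mod 8011).
Now find 3936⁻¹ mod 8011:
8011 = 2·3936 + 139
3936 = 28·139 + 44
139 = 3·44 + 7
44 = 6·7 + 2
7 = 3·2 + 1
2 = 2·1 + 0
Back-substitute:
1 = 7 − 3·2
1 = −3·44 + 19·7
1 = 19·139 − 60·44
1 = −60·3936 + 1699·139
1 = 1699·8011 − 3458·3936
So 3936·(-3458) ≡ 1 (mod 8011), i.e. 3936⁻¹ ≡ 4553.
Then x ≡ 4553·2551 ≡ 6764 (mod 8011); the smallest non-negative solution is x = 6764.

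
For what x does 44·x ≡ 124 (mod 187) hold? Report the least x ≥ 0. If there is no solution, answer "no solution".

no solution

gcd(44, 187):
187 = 4*44 + 11
44 = 4*11 + 0
gcd = 11, but 11 ∤ 124, so the congruence has no solution.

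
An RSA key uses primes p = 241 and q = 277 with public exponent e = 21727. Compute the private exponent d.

51103

φ(n) = (p−1)(q−1) = 240·276 = 66240.
Need d with 21727·d ≡ 1 (mod 66240). Apply the extended Euclidean algorithm:
66240 = 3·21727 + 1059
21727 = 20·1059 + 547
1059 = 1·547 + 512
547 = 1·512 + 35
512 = 14·35 + 22
35 = 1·22 + 13
22 = 1·13 + 9
13 = 1·9 + 4
9 = 2·4 + 1
4 = 4·1 + 0
Back-substitute:
1 = 9 − 2·4
1 = −2·13 + 3·9
1 = 3·22 − 5·13
1 = −5·35 + 8·22
1 = 8·512 − 117·35
1 = −117·547 + 125·512
1 = 125·1059 − 242·547
1 = −242·21727 + 4965·1059
1 = 4965·66240 − 15137·21727
So 21727·(-15137) ≡ 1 (mod 66240), hence d ≡ -15137 ≡ 51103 (mod 66240).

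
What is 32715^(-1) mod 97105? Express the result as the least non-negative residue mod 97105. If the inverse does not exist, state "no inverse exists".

no inverse exists

Euclidean algorithm on 97105, 32715:
97105 = 2*32715 + 31675
32715 = 1*31675 + 1040
31675 = 30*1040 + 475
1040 = 2*475 + 90
475 = 5*90 + 25
90 = 3*25 + 15
25 = 1*15 + 10
15 = 1*10 + 5
10 = 2*5 + 0
Since gcd = 5 > 1, 32715 is not a unit mod 97105.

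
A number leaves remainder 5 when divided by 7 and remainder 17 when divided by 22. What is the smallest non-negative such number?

Write x = 5 + 7·k. Then 7·k ≡ 17 − 5 ≡ 12 (mod 22).
Need 7⁻¹ mod 22. Extended Euclid on (22, 7):
22 = 3×7 + 1
7 = 7×1 + 0
Back-substitute:
1 = 22 − 3·7
7⁻¹ ≡ 19 (mod 22), so k ≡ 19·12 ≡ 8 (mod 22).
x = 5 + 7·8 = 61.

61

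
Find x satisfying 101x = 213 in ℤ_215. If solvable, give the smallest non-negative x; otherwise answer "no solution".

83

First find gcd(101, 215):
215 = 2·101 + 13
101 = 7·13 + 10
13 = 1·10 + 3
10 = 3·3 + 1
3 = 3·1 + 0
gcd = 1, so a unique solution mod 215 exists.
Back-substitute for the Bézout coefficients:
1 = 10 − 3·3
1 = −3·13 + 4·10
1 = 4·101 − 31·13
1 = −31·215 + 66·101
So 101·(66) ≡ 1 (mod 215), giving 101⁻¹ ≡ 66.
x ≡ 101⁻¹·213 ≡ 66·213 ≡ 83 (mod 215).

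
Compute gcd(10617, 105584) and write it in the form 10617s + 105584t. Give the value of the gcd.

1

Repeated division:
105584 = 9×10617 + 10031
10617 = 1×10031 + 586
10031 = 17×586 + 69
586 = 8×69 + 34
69 = 2×34 + 1
34 = 34×1 + 0
gcd(10617, 105584) = 1.
Back-substituting:
1 = 69 − 2·34
1 = −2·586 + 17·69
1 = 17·10031 − 291·586
1 = −291·10617 + 308·10031
1 = 308·105584 − 3063·10617
So 1 = (308)·105584 + (-3063)·10617.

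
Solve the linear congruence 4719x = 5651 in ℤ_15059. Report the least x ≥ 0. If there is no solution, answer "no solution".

gcd(4719, 15059):
15059 = 3×4719 + 902
4719 = 5×902 + 209
902 = 4×209 + 66
209 = 3×66 + 11
66 = 6×11 + 0
gcd = 11, but 11 ∤ 5651, so the congruence has no solution.

no solution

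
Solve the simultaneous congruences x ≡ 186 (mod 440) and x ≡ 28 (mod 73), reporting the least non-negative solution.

Write x = 186 + 440·k. Then 440·k ≡ 28 − 186 ≡ 61 (mod 73).
Need 440⁻¹ mod 73. Extended Euclid on (73, 2):
73 = 36×2 + 1
2 = 2×1 + 0
Back-substitute:
1 = 73 − 36·2
440⁻¹ ≡ 37 (mod 73), so k ≡ 37·61 ≡ 67 (mod 73).
x = 186 + 440·67 = 29666.

29666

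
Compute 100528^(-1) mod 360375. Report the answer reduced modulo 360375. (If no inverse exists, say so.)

112567

Run Euclid on (360375, 100528):
360375 = 3·100528 + 58791
100528 = 1·58791 + 41737
58791 = 1·41737 + 17054
41737 = 2·17054 + 7629
17054 = 2·7629 + 1796
7629 = 4·1796 + 445
1796 = 4·445 + 16
445 = 27·16 + 13
16 = 1·13 + 3
13 = 4·3 + 1
3 = 3·1 + 0
The gcd is 1. Working backward:
1 = 13 − 4·3
1 = −4·16 + 5·13
1 = 5·445 − 139·16
1 = −139·1796 + 561·445
1 = 561·7629 − 2383·1796
1 = −2383·17054 + 5327·7629
1 = 5327·41737 − 13037·17054
1 = −13037·58791 + 18364·41737
1 = 18364·100528 − 31401·58791
1 = −31401·360375 + 112567·100528
So 100528·112567 ≡ 1 (mod 360375).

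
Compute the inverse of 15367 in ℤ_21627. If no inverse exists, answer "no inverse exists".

Extended Euclidean algorithm:
21627 = 1*15367 + 6260
15367 = 2*6260 + 2847
6260 = 2*2847 + 566
2847 = 5*566 + 17
566 = 33*17 + 5
17 = 3*5 + 2
5 = 2*2 + 1
2 = 2*1 + 0
gcd = 1, so the inverse exists. Back-substitute:
1 = 5 − 2·2
1 = −2·17 + 7·5
1 = 7·566 − 233·17
1 = −233·2847 + 1172·566
1 = 1172·6260 − 2577·2847
1 = −2577·15367 + 6326·6260
1 = 6326·21627 − 8903·15367
Hence 15367⁻¹ ≡ -8903 ≡ 12724 (mod 21627).

12724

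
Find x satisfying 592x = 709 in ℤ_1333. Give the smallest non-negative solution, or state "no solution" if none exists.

71

First find gcd(592, 1333):
1333 = 2×592 + 149
592 = 3×149 + 145
149 = 1×145 + 4
145 = 36×4 + 1
4 = 4×1 + 0
gcd = 1, so a unique solution mod 1333 exists.
Back-substitute for the Bézout coefficients:
1 = 145 − 36·4
1 = −36·149 + 37·145
1 = 37·592 − 147·149
1 = −147·1333 + 331·592
So 592·(331) ≡ 1 (mod 1333), giving 592⁻¹ ≡ 331.
x ≡ 592⁻¹·709 ≡ 331·709 ≡ 71 (mod 1333).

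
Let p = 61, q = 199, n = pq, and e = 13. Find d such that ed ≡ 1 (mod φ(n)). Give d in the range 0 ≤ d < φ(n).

6397

φ(n) = (p−1)(q−1) = 60·198 = 11880.
Need d with 13·d ≡ 1 (mod 11880). Apply the extended Euclidean algorithm:
11880 = 913·13 + 11
13 = 1·11 + 2
11 = 5·2 + 1
2 = 2·1 + 0
Back-substitute:
1 = 11 − 5·2
1 = −5·13 + 6·11
1 = 6·11880 − 5483·13
So 13·(-5483) ≡ 1 (mod 11880), hence d ≡ -5483 ≡ 6397 (mod 11880).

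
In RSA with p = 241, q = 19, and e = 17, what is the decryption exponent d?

φ(n) = (p−1)(q−1) = 240·18 = 4320.
Need d with 17·d ≡ 1 (mod 4320). Apply the extended Euclidean algorithm:
4320 = 254·17 + 2
17 = 8·2 + 1
2 = 2·1 + 0
Back-substitute:
1 = 17 − 8·2
1 = −8·4320 + 2033·17
So 17·2033 ≡ 1 (mod 4320), hence d = 2033.

2033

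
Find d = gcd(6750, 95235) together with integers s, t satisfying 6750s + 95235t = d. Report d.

15

Apply Euclid's algorithm to 95235 and 6750:
95235 = 14·6750 + 735
6750 = 9·735 + 135
735 = 5·135 + 60
135 = 2·60 + 15
60 = 4·15 + 0
gcd(6750, 95235) = 15.
Back-substituting:
15 = 135 − 2·60
15 = −2·735 + 11·135
15 = 11·6750 − 101·735
15 = −101·95235 + 1425·6750
So 15 = (-101)·95235 + (1425)·6750.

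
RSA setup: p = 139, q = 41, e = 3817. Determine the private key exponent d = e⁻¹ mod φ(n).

φ(n) = (p−1)(q−1) = 138·40 = 5520.
Need d with 3817·d ≡ 1 (mod 5520). Apply the extended Euclidean algorithm:
5520 = 1×3817 + 1703
3817 = 2×1703 + 411
1703 = 4×411 + 59
411 = 6×59 + 57
59 = 1×57 + 2
57 = 28×2 + 1
2 = 2×1 + 0
Back-substitute:
1 = 57 − 28·2
1 = −28·59 + 29·57
1 = 29·411 − 202·59
1 = −202·1703 + 837·411
1 = 837·3817 − 1876·1703
1 = −1876·5520 + 2713·3817
So 3817·2713 ≡ 1 (mod 5520), hence d = 2713.

2713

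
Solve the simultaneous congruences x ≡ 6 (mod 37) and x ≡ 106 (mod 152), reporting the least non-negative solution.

1930

Write x = 6 + 37·k. Then 37·k ≡ 106 − 6 ≡ 100 (mod 152).
Need 37⁻¹ mod 152. Extended Euclid on (152, 37):
152 = 4*37 + 4
37 = 9*4 + 1
4 = 4*1 + 0
Back-substitute:
1 = 37 − 9·4
1 = −9·152 + 37·37
37⁻¹ ≡ 37 (mod 152), so k ≡ 37·100 ≡ 52 (mod 152).
x = 6 + 37·52 = 1930.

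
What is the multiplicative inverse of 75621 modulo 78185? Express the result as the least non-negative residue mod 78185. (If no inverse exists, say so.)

Apply the Euclidean algorithm to 78185 and 75621:
78185 = 1×75621 + 2564
75621 = 29×2564 + 1265
2564 = 2×1265 + 34
1265 = 37×34 + 7
34 = 4×7 + 6
7 = 1×6 + 1
6 = 6×1 + 0
gcd = 1, so the inverse exists. Back-substitute:
1 = 7 − 6
1 = −34 + 5·7
1 = 5·1265 − 186·34
1 = −186·2564 + 377·1265
1 = 377·75621 − 11119·2564
1 = −11119·78185 + 11496·75621
So 75621·11496 ≡ 1 (mod 78185).

11496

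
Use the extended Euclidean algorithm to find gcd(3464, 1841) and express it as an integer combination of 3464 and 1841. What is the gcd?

1

Euclidean algorithm:
3464 = 1×1841 + 1623
1841 = 1×1623 + 218
1623 = 7×218 + 97
218 = 2×97 + 24
97 = 4×24 + 1
24 = 24×1 + 0
gcd(3464, 1841) = 1.
Back-substituting:
1 = 97 − 4·24
1 = −4·218 + 9·97
1 = 9·1623 − 67·218
1 = −67·1841 + 76·1623
1 = 76·3464 − 143·1841
So 1 = (76)·3464 + (-143)·1841.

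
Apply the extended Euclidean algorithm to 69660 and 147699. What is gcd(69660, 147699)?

9

Euclidean algorithm:
147699 = 2*69660 + 8379
69660 = 8*8379 + 2628
8379 = 3*2628 + 495
2628 = 5*495 + 153
495 = 3*153 + 36
153 = 4*36 + 9
36 = 4*9 + 0
gcd(69660, 147699) = 9.
Working backward:
9 = 153 − 4·36
9 = −4·495 + 13·153
9 = 13·2628 − 69·495
9 = −69·8379 + 220·2628
9 = 220·69660 − 1829·8379
9 = −1829·147699 + 3878·69660
So 9 = (-1829)·147699 + (3878)·69660.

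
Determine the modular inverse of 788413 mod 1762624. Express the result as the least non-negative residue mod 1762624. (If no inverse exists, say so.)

462357

Extended Euclidean algorithm:
1762624 = 2×788413 + 185798
788413 = 4×185798 + 45221
185798 = 4×45221 + 4914
45221 = 9×4914 + 995
4914 = 4×995 + 934
995 = 1×934 + 61
934 = 15×61 + 19
61 = 3×19 + 4
19 = 4×4 + 3
4 = 1×3 + 1
3 = 3×1 + 0
The gcd is 1. Working backward:
1 = 4 − 3
1 = −19 + 5·4
1 = 5·61 − 16·19
1 = −16·934 + 245·61
1 = 245·995 − 261·934
1 = −261·4914 + 1289·995
1 = 1289·45221 − 11862·4914
1 = −11862·185798 + 48737·45221
1 = 48737·788413 − 206810·185798
1 = −206810·1762624 + 462357·788413
So 788413·462357 ≡ 1 (mod 1762624).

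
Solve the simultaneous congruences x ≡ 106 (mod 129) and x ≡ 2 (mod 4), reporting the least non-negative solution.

106

Write x = 106 + 129·k. Then 129·k ≡ 2 − 106 ≡ 0 (mod 4).
Need 129⁻¹ mod 4. Extended Euclid on (4, 1):
4 = 4×1 + 0
129⁻¹ ≡ 1 (mod 4), so k ≡ 1·0 ≡ 0 (mod 4).
x = 106 + 129·0 = 106.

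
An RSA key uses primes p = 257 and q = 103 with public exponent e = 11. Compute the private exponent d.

14243

φ(n) = (p−1)(q−1) = 256·102 = 26112.
Need d with 11·d ≡ 1 (mod 26112). Apply the extended Euclidean algorithm:
26112 = 2373*11 + 9
11 = 1*9 + 2
9 = 4*2 + 1
2 = 2*1 + 0
Back-substitute:
1 = 9 − 4·2
1 = −4·11 + 5·9
1 = 5·26112 − 11869·11
So 11·(-11869) ≡ 1 (mod 26112), hence d ≡ -11869 ≡ 14243 (mod 26112).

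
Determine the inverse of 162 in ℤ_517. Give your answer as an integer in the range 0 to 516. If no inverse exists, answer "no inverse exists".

Apply the Euclidean algorithm to 517 and 162:
517 = 3×162 + 31
162 = 5×31 + 7
31 = 4×7 + 3
7 = 2×3 + 1
3 = 3×1 + 0
gcd = 1, so the inverse exists. Back-substitute:
1 = 7 − 2·3
1 = −2·31 + 9·7
1 = 9·162 − 47·31
1 = −47·517 + 150·162
So 162·150 ≡ 1 (mod 517).

150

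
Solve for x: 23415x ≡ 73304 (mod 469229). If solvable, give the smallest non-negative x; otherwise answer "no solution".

54992

First find gcd(23415, 469229):
469229 = 20*23415 + 929
23415 = 25*929 + 190
929 = 4*190 + 169
190 = 1*169 + 21
169 = 8*21 + 1
21 = 21*1 + 0
gcd = 1, so a unique solution mod 469229 exists.
Back-substitute for the Bézout coefficients:
1 = 169 − 8·21
1 = −8·190 + 9·169
1 = 9·929 − 44·190
1 = −44·23415 + 1109·929
1 = 1109·469229 − 22224·23415
So 23415·(-22224) ≡ 1 (mod 469229), giving 23415⁻¹ ≡ 447005.
x ≡ 23415⁻¹·73304 ≡ 447005·73304 ≡ 54992 (mod 469229).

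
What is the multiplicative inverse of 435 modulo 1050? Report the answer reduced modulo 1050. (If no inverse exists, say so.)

Euclidean algorithm on 1050, 435:
1050 = 2*435 + 180
435 = 2*180 + 75
180 = 2*75 + 30
75 = 2*30 + 15
30 = 2*15 + 0
The gcd is 15, not 1, hence no inverse exists.

no inverse exists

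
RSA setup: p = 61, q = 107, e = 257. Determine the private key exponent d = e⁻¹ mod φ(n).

2153

φ(n) = (p−1)(q−1) = 60·106 = 6360.
Need d with 257·d ≡ 1 (mod 6360). Apply the extended Euclidean algorithm:
6360 = 24*257 + 192
257 = 1*192 + 65
192 = 2*65 + 62
65 = 1*62 + 3
62 = 20*3 + 2
3 = 1*2 + 1
2 = 2*1 + 0
Back-substitute:
1 = 3 − 2
1 = −62 + 21·3
1 = 21·65 − 22·62
1 = −22·192 + 65·65
1 = 65·257 − 87·192
1 = −87·6360 + 2153·257
So 257·2153 ≡ 1 (mod 6360), hence d = 2153.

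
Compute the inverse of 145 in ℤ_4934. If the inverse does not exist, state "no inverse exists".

Extended Euclidean algorithm:
4934 = 34·145 + 4
145 = 36·4 + 1
4 = 4·1 + 0
Since gcd(145, 4934) = 1, back-substitute to write 1 as a combination:
1 = 145 − 36·4
1 = −36·4934 + 1225·145
So 145·1225 ≡ 1 (mod 4934).

1225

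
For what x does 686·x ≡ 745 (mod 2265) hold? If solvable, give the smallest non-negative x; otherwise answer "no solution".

1160

First find gcd(686, 2265):
2265 = 3×686 + 207
686 = 3×207 + 65
207 = 3×65 + 12
65 = 5×12 + 5
12 = 2×5 + 2
5 = 2×2 + 1
2 = 2×1 + 0
gcd = 1, so a unique solution mod 2265 exists.
Back-substitute for the Bézout coefficients:
1 = 5 − 2·2
1 = −2·12 + 5·5
1 = 5·65 − 27·12
1 = −27·207 + 86·65
1 = 86·686 − 285·207
1 = −285·2265 + 941·686
So 686·(941) ≡ 1 (mod 2265), giving 686⁻¹ ≡ 941.
x ≡ 686⁻¹·745 ≡ 941·745 ≡ 1160 (mod 2265).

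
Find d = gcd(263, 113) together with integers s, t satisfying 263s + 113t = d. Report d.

1

Euclidean algorithm:
263 = 2·113 + 37
113 = 3·37 + 2
37 = 18·2 + 1
2 = 2·1 + 0
gcd(263, 113) = 1.
Back-substituting:
1 = 37 − 18·2
1 = −18·113 + 55·37
1 = 55·263 − 128·113
So 1 = (55)·263 + (-128)·113.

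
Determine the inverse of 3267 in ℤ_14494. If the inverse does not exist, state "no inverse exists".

3283

Apply the Euclidean algorithm to 14494 and 3267:
14494 = 4·3267 + 1426
3267 = 2·1426 + 415
1426 = 3·415 + 181
415 = 2·181 + 53
181 = 3·53 + 22
53 = 2·22 + 9
22 = 2·9 + 4
9 = 2·4 + 1
4 = 4·1 + 0
The gcd is 1. Working backward:
1 = 9 − 2·4
1 = −2·22 + 5·9
1 = 5·53 − 12·22
1 = −12·181 + 41·53
1 = 41·415 − 94·181
1 = −94·1426 + 323·415
1 = 323·3267 − 740·1426
1 = −740·14494 + 3283·3267
So 3267·3283 ≡ 1 (mod 14494).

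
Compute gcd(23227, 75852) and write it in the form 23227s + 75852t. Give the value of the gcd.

Apply Euclid's algorithm to 75852 and 23227:
75852 = 3*23227 + 6171
23227 = 3*6171 + 4714
6171 = 1*4714 + 1457
4714 = 3*1457 + 343
1457 = 4*343 + 85
343 = 4*85 + 3
85 = 28*3 + 1
3 = 3*1 + 0
gcd(23227, 75852) = 1.
Back-substituting:
1 = 85 − 28·3
1 = −28·343 + 113·85
1 = 113·1457 − 480·343
1 = −480·4714 + 1553·1457
1 = 1553·6171 − 2033·4714
1 = −2033·23227 + 7652·6171
1 = 7652·75852 − 24989·23227
So 1 = (7652)·75852 + (-24989)·23227.

1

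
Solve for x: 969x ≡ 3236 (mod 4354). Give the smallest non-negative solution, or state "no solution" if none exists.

3580

First find gcd(969, 4354):
4354 = 4·969 + 478
969 = 2·478 + 13
478 = 36·13 + 10
13 = 1·10 + 3
10 = 3·3 + 1
3 = 3·1 + 0
gcd = 1, so a unique solution mod 4354 exists.
Back-substitute for the Bézout coefficients:
1 = 10 − 3·3
1 = −3·13 + 4·10
1 = 4·478 − 147·13
1 = −147·969 + 298·478
1 = 298·4354 − 1339·969
So 969·(-1339) ≡ 1 (mod 4354), giving 969⁻¹ ≡ 3015.
x ≡ 969⁻¹·3236 ≡ 3015·3236 ≡ 3580 (mod 4354).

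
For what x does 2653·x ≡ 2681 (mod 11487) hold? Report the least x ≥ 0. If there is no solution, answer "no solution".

14

First find gcd(2653, 11487):
11487 = 4×2653 + 875
2653 = 3×875 + 28
875 = 31×28 + 7
28 = 4×7 + 0
gcd = 7 and 7 | 2681, so solutions exist. Divide through by 7: 379x ≡ 383 (mod 1641).
Now find 379⁻¹ mod 1641:
1641 = 4*379 + 125
379 = 3*125 + 4
125 = 31*4 + 1
4 = 4*1 + 0
Back-substitute:
1 = 125 − 31·4
1 = −31·379 + 94·125
1 = 94·1641 − 407·379
So 379·(-407) ≡ 1 (mod 1641), i.e. 379⁻¹ ≡ 1234.
Then x ≡ 1234·383 ≡ 14 (mod 1641); the smallest non-negative solution is x = 14.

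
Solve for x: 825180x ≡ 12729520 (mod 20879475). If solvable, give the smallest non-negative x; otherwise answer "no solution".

gcd(825180, 20879475):
20879475 = 25·825180 + 249975
825180 = 3·249975 + 75255
249975 = 3·75255 + 24210
75255 = 3·24210 + 2625
24210 = 9·2625 + 585
2625 = 4·585 + 285
585 = 2·285 + 15
285 = 19·15 + 0
gcd = 15, but 15 ∤ 12729520, so the congruence has no solution.

no solution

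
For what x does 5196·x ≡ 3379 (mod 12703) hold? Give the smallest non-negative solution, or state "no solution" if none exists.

First find gcd(5196, 12703):
12703 = 2·5196 + 2311
5196 = 2·2311 + 574
2311 = 4·574 + 15
574 = 38·15 + 4
15 = 3·4 + 3
4 = 1·3 + 1
3 = 3·1 + 0
gcd = 1, so a unique solution mod 12703 exists.
Back-substitute for the Bézout coefficients:
1 = 4 − 3
1 = −15 + 4·4
1 = 4·574 − 153·15
1 = −153·2311 + 616·574
1 = 616·5196 − 1385·2311
1 = −1385·12703 + 3386·5196
So 5196·(3386) ≡ 1 (mod 12703), giving 5196⁻¹ ≡ 3386.
x ≡ 5196⁻¹·3379 ≡ 3386·3379 ≡ 8594 (mod 12703).

8594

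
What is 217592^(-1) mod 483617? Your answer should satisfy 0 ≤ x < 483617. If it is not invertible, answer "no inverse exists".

464625

Apply the Euclidean algorithm to 483617 and 217592:
483617 = 2*217592 + 48433
217592 = 4*48433 + 23860
48433 = 2*23860 + 713
23860 = 33*713 + 331
713 = 2*331 + 51
331 = 6*51 + 25
51 = 2*25 + 1
25 = 25*1 + 0
The gcd is 1. Working backward:
1 = 51 − 2·25
1 = −2·331 + 13·51
1 = 13·713 − 28·331
1 = −28·23860 + 937·713
1 = 937·48433 − 1902·23860
1 = −1902·217592 + 8545·48433
1 = 8545·483617 − 18992·217592
Hence 217592⁻¹ ≡ -18992 ≡ 464625 (mod 483617).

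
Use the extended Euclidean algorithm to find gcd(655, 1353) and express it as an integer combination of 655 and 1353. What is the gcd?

1

Apply Euclid's algorithm to 1353 and 655:
1353 = 2·655 + 43
655 = 15·43 + 10
43 = 4·10 + 3
10 = 3·3 + 1
3 = 3·1 + 0
gcd(655, 1353) = 1.
Express as a combination:
1 = 10 − 3·3
1 = −3·43 + 13·10
1 = 13·655 − 198·43
1 = −198·1353 + 409·655
So 1 = (-198)·1353 + (409)·655.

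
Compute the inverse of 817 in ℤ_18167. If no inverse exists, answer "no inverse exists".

Apply the Euclidean algorithm to 18167 and 817:
18167 = 22×817 + 193
817 = 4×193 + 45
193 = 4×45 + 13
45 = 3×13 + 6
13 = 2×6 + 1
6 = 6×1 + 0
Since gcd(817, 18167) = 1, back-substitute to write 1 as a combination:
1 = 13 − 2·6
1 = −2·45 + 7·13
1 = 7·193 − 30·45
1 = −30·817 + 127·193
1 = 127·18167 − 2824·817
So 817·(-2824) ≡ 1 (mod 18167), and -2824 ≡ 15343 (mod 18167).

15343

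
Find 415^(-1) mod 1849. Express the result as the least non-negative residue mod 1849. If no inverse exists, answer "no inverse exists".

450

Apply the Euclidean algorithm to 1849 and 415:
1849 = 4·415 + 189
415 = 2·189 + 37
189 = 5·37 + 4
37 = 9·4 + 1
4 = 4·1 + 0
The gcd is 1. Working backward:
1 = 37 − 9·4
1 = −9·189 + 46·37
1 = 46·415 − 101·189
1 = −101·1849 + 450·415
So 415·450 ≡ 1 (mod 1849).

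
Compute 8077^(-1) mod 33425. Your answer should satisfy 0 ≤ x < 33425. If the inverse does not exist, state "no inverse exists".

22413

Extended Euclidean algorithm:
33425 = 4*8077 + 1117
8077 = 7*1117 + 258
1117 = 4*258 + 85
258 = 3*85 + 3
85 = 28*3 + 1
3 = 3*1 + 0
gcd = 1, so the inverse exists. Back-substitute:
1 = 85 − 28·3
1 = −28·258 + 85·85
1 = 85·1117 − 368·258
1 = −368·8077 + 2661·1117
1 = 2661·33425 − 11012·8077
So 8077·(-11012) ≡ 1 (mod 33425), and -11012 ≡ 22413 (mod 33425).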